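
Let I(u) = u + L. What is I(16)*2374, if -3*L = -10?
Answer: 137692/3 ≈ 45897.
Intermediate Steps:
L = 10/3 (L = -⅓*(-10) = 10/3 ≈ 3.3333)
I(u) = 10/3 + u (I(u) = u + 10/3 = 10/3 + u)
I(16)*2374 = (10/3 + 16)*2374 = (58/3)*2374 = 137692/3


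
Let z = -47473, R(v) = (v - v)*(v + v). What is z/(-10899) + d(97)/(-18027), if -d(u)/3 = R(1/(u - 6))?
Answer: 47473/10899 ≈ 4.3557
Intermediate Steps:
R(v) = 0 (R(v) = 0*(2*v) = 0)
d(u) = 0 (d(u) = -3*0 = 0)
z/(-10899) + d(97)/(-18027) = -47473/(-10899) + 0/(-18027) = -47473*(-1/10899) + 0*(-1/18027) = 47473/10899 + 0 = 47473/10899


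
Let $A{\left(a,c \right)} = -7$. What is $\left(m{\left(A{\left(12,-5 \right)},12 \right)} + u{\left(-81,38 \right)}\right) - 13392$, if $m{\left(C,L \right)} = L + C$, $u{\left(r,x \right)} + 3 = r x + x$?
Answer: $-16430$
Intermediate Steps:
$u{\left(r,x \right)} = -3 + x + r x$ ($u{\left(r,x \right)} = -3 + \left(r x + x\right) = -3 + \left(x + r x\right) = -3 + x + r x$)
$m{\left(C,L \right)} = C + L$
$\left(m{\left(A{\left(12,-5 \right)},12 \right)} + u{\left(-81,38 \right)}\right) - 13392 = \left(\left(-7 + 12\right) - 3043\right) - 13392 = \left(5 - 3043\right) - 13392 = -3038 - 13392 = -16430$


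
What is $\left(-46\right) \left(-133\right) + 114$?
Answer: $6232$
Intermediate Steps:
$\left(-46\right) \left(-133\right) + 114 = 6118 + 114 = 6232$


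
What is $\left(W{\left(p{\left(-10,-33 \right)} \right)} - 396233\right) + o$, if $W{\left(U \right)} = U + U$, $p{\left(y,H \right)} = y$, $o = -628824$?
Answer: $-1025077$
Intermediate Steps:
$W{\left(U \right)} = 2 U$
$\left(W{\left(p{\left(-10,-33 \right)} \right)} - 396233\right) + o = \left(2 \left(-10\right) - 396233\right) - 628824 = \left(-20 - 396233\right) - 628824 = -396253 - 628824 = -1025077$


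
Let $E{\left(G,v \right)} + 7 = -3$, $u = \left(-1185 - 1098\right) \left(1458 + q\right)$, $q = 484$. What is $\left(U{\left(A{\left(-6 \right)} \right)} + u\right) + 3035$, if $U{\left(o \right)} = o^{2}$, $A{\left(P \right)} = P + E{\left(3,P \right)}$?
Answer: $-4430295$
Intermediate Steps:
$u = -4433586$ ($u = \left(-1185 - 1098\right) \left(1458 + 484\right) = \left(-2283\right) 1942 = -4433586$)
$E{\left(G,v \right)} = -10$ ($E{\left(G,v \right)} = -7 - 3 = -10$)
$A{\left(P \right)} = -10 + P$ ($A{\left(P \right)} = P - 10 = -10 + P$)
$\left(U{\left(A{\left(-6 \right)} \right)} + u\right) + 3035 = \left(\left(-10 - 6\right)^{2} - 4433586\right) + 3035 = \left(\left(-16\right)^{2} - 4433586\right) + 3035 = \left(256 - 4433586\right) + 3035 = -4433330 + 3035 = -4430295$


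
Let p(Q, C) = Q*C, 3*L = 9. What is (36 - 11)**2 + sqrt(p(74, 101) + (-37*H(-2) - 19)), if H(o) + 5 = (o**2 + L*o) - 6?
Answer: 625 + 16*sqrt(31) ≈ 714.08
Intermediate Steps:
L = 3 (L = (1/3)*9 = 3)
p(Q, C) = C*Q
H(o) = -11 + o**2 + 3*o (H(o) = -5 + ((o**2 + 3*o) - 6) = -5 + (-6 + o**2 + 3*o) = -11 + o**2 + 3*o)
(36 - 11)**2 + sqrt(p(74, 101) + (-37*H(-2) - 19)) = (36 - 11)**2 + sqrt(101*74 + (-37*(-11 + (-2)**2 + 3*(-2)) - 19)) = 25**2 + sqrt(7474 + (-37*(-11 + 4 - 6) - 19)) = 625 + sqrt(7474 + (-37*(-13) - 19)) = 625 + sqrt(7474 + (481 - 19)) = 625 + sqrt(7474 + 462) = 625 + sqrt(7936) = 625 + 16*sqrt(31)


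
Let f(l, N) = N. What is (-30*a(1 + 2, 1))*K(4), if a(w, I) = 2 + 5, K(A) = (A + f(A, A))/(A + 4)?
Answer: -210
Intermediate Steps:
K(A) = 2*A/(4 + A) (K(A) = (A + A)/(A + 4) = (2*A)/(4 + A) = 2*A/(4 + A))
a(w, I) = 7
(-30*a(1 + 2, 1))*K(4) = (-30*7)*(2*4/(4 + 4)) = -420*4/8 = -210*1 = -210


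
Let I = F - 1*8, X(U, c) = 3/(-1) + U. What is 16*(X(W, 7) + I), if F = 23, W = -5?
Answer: 112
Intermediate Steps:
X(U, c) = -3 + U (X(U, c) = 3*(-1) + U = -3 + U)
I = 15 (I = 23 - 1*8 = 23 - 8 = 15)
16*(X(W, 7) + I) = 16*((-3 - 5) + 15) = 16*(-8 + 15) = 16*7 = 112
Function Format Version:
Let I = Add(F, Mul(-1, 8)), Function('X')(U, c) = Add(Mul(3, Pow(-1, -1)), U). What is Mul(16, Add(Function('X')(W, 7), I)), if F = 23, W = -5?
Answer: 112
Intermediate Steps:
Function('X')(U, c) = Add(-3, U) (Function('X')(U, c) = Add(Mul(3, -1), U) = Add(-3, U))
I = 15 (I = Add(23, Mul(-1, 8)) = Add(23, -8) = 15)
Mul(16, Add(Function('X')(W, 7), I)) = Mul(16, Add(Add(-3, -5), 15)) = Mul(16, Add(-8, 15)) = Mul(16, 7) = 112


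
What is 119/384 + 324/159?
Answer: 47779/20352 ≈ 2.3476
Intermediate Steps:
119/384 + 324/159 = 119*(1/384) + 324*(1/159) = 119/384 + 108/53 = 47779/20352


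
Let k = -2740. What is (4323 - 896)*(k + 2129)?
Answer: -2093897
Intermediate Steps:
(4323 - 896)*(k + 2129) = (4323 - 896)*(-2740 + 2129) = 3427*(-611) = -2093897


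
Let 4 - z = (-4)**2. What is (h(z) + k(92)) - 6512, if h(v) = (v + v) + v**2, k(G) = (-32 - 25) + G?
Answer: -6357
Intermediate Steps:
z = -12 (z = 4 - 1*(-4)**2 = 4 - 1*16 = 4 - 16 = -12)
k(G) = -57 + G
h(v) = v**2 + 2*v (h(v) = 2*v + v**2 = v**2 + 2*v)
(h(z) + k(92)) - 6512 = (-12*(2 - 12) + (-57 + 92)) - 6512 = (-12*(-10) + 35) - 6512 = (120 + 35) - 6512 = 155 - 6512 = -6357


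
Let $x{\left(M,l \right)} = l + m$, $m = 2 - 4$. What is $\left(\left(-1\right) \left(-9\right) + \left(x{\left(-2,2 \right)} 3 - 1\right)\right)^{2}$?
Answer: $64$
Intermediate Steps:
$m = -2$
$x{\left(M,l \right)} = -2 + l$ ($x{\left(M,l \right)} = l - 2 = -2 + l$)
$\left(\left(-1\right) \left(-9\right) + \left(x{\left(-2,2 \right)} 3 - 1\right)\right)^{2} = \left(\left(-1\right) \left(-9\right) - \left(1 - \left(-2 + 2\right) 3\right)\right)^{2} = \left(9 + \left(0 \cdot 3 - 1\right)\right)^{2} = \left(9 + \left(0 - 1\right)\right)^{2} = \left(9 - 1\right)^{2} = 8^{2} = 64$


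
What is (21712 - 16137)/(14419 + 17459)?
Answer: 5575/31878 ≈ 0.17489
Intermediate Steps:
(21712 - 16137)/(14419 + 17459) = 5575/31878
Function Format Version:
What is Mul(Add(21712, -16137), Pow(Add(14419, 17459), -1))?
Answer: Rational(5575, 31878) ≈ 0.17489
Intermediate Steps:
Mul(Add(21712, -16137), Pow(Add(14419, 17459), -1)) = Mul(5575, Pow(31878, -1)) = Mul(5575, Rational(1, 31878)) = Rational(5575, 31878)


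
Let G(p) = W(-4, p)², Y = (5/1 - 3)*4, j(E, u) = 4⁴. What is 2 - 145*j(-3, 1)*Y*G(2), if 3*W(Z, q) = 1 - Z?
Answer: -7423982/9 ≈ -8.2489e+5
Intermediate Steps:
W(Z, q) = ⅓ - Z/3 (W(Z, q) = (1 - Z)/3 = ⅓ - Z/3)
j(E, u) = 256
Y = 8 (Y = (5*1 - 3)*4 = (5 - 3)*4 = 2*4 = 8)
G(p) = 25/9 (G(p) = (⅓ - ⅓*(-4))² = (⅓ + 4/3)² = (5/3)² = 25/9)
2 - 145*j(-3, 1)*Y*G(2) = 2 - 145*256*8*25/9 = 2 - 296960*25/9 = 2 - 145*51200/9 = 2 - 7424000/9 = -7423982/9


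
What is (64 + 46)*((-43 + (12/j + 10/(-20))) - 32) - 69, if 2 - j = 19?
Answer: -143678/17 ≈ -8451.6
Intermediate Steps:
j = -17 (j = 2 - 1*19 = 2 - 19 = -17)
(64 + 46)*((-43 + (12/j + 10/(-20))) - 32) - 69 = (64 + 46)*((-43 + (12/(-17) + 10/(-20))) - 32) - 69 = 110*((-43 + (12*(-1/17) + 10*(-1/20))) - 32) - 69 = 110*((-43 + (-12/17 - 1/2)) - 32) - 69 = 110*((-43 - 41/34) - 32) - 69 = 110*(-1503/34 - 32) - 69 = 110*(-2591/34) - 69 = -142505/17 - 69 = -143678/17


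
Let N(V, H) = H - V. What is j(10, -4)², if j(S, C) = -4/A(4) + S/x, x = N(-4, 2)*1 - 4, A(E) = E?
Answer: 16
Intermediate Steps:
x = 2 (x = (2 - 1*(-4))*1 - 4 = (2 + 4)*1 - 4 = 6*1 - 4 = 6 - 4 = 2)
j(S, C) = -1 + S/2 (j(S, C) = -4/4 + S/2 = -4*¼ + S*(½) = -1 + S/2)
j(10, -4)² = (-1 + (½)*10)² = (-1 + 5)² = 4² = 16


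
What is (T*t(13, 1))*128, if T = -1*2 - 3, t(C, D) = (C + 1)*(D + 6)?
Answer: -62720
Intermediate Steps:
t(C, D) = (1 + C)*(6 + D)
T = -5 (T = -2 - 3 = -5)
(T*t(13, 1))*128 = -5*(6 + 1 + 6*13 + 13*1)*128 = -5*(6 + 1 + 78 + 13)*128 = -5*98*128 = -490*128 = -62720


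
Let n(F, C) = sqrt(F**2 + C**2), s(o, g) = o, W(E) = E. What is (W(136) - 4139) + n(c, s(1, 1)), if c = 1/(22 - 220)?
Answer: -4003 + sqrt(39205)/198 ≈ -4002.0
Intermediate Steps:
c = -1/198 (c = 1/(-198) = -1/198 ≈ -0.0050505)
n(F, C) = sqrt(C**2 + F**2)
(W(136) - 4139) + n(c, s(1, 1)) = (136 - 4139) + sqrt(1**2 + (-1/198)**2) = -4003 + sqrt(1 + 1/39204) = -4003 + sqrt(39205/39204) = -4003 + sqrt(39205)/198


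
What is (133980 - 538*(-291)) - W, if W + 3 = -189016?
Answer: 479557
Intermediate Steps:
W = -189019 (W = -3 - 189016 = -189019)
(133980 - 538*(-291)) - W = (133980 - 538*(-291)) - 1*(-189019) = (133980 - 1*(-156558)) + 189019 = (133980 + 156558) + 189019 = 290538 + 189019 = 479557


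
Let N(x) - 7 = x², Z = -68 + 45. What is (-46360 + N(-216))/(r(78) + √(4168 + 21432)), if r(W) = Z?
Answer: 303/137 ≈ 2.2117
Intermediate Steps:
Z = -23
r(W) = -23
N(x) = 7 + x²
(-46360 + N(-216))/(r(78) + √(4168 + 21432)) = (-46360 + (7 + (-216)²))/(-23 + √(4168 + 21432)) = (-46360 + (7 + 46656))/(-23 + √25600) = (-46360 + 46663)/(-23 + 160) = 303/137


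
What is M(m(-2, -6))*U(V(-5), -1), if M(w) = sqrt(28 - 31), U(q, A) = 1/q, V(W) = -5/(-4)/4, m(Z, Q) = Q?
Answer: 16*I*sqrt(3)/5 ≈ 5.5426*I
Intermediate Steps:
V(W) = 5/16 (V(W) = -5*(-1/4)*(1/4) = (5/4)*(1/4) = 5/16)
M(w) = I*sqrt(3) (M(w) = sqrt(-3) = I*sqrt(3))
M(m(-2, -6))*U(V(-5), -1) = (I*sqrt(3))/(5/16) = (I*sqrt(3))*(16/5) = 16*I*sqrt(3)/5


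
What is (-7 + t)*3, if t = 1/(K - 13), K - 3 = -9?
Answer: -402/19 ≈ -21.158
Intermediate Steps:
K = -6 (K = 3 - 9 = -6)
t = -1/19 (t = 1/(-6 - 13) = 1/(-19) = -1/19 ≈ -0.052632)
(-7 + t)*3 = (-7 - 1/19)*3 = -134/19*3 = -402/19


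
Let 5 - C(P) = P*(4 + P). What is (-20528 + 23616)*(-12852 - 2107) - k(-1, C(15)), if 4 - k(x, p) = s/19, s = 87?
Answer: -877674437/19 ≈ -4.6193e+7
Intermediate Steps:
C(P) = 5 - P*(4 + P)
k(x, p) = -11/19 (k(x, p) = 4 - 87/19 = -11/19)
(-20528 + 23616)*(-12852 - 2107) - k(-1, C(15)) = (-20528 + 23616)*(-12852 - 2107) - 1*(-11/19) = 3088*(-14959) + 11/19 = -46193392 + 11/19 = -877674437/19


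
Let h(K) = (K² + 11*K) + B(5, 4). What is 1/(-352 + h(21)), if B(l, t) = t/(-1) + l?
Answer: 1/321 ≈ 0.0031153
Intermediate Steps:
B(l, t) = l - t (B(l, t) = t*(-1) + l = -t + l = l - t)
h(K) = 1 + K² + 11*K (h(K) = (K² + 11*K) + (5 - 1*4) = (K² + 11*K) + (5 - 4) = (K² + 11*K) + 1 = 1 + K² + 11*K)
1/(-352 + h(21)) = 1/(-352 + (1 + 21² + 11*21)) = 1/(-352 + (1 + 441 + 231)) = 1/(-352 + 673) = 1/321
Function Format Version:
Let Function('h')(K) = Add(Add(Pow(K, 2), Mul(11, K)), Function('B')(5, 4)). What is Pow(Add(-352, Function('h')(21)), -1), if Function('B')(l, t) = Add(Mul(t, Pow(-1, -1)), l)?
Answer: Rational(1, 321) ≈ 0.0031153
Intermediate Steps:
Function('B')(l, t) = Add(l, Mul(-1, t)) (Function('B')(l, t) = Add(Mul(t, -1), l) = Add(Mul(-1, t), l) = Add(l, Mul(-1, t)))
Function('h')(K) = Add(1, Pow(K, 2), Mul(11, K)) (Function('h')(K) = Add(Add(Pow(K, 2), Mul(11, K)), Add(5, Mul(-1, 4))) = Add(Add(Pow(K, 2), Mul(11, K)), Add(5, -4)) = Add(Add(Pow(K, 2), Mul(11, K)), 1) = Add(1, Pow(K, 2), Mul(11, K)))
Pow(Add(-352, Function('h')(21)), -1) = Pow(Add(-352, Add(1, Pow(21, 2), Mul(11, 21))), -1) = Pow(Add(-352, Add(1, 441, 231)), -1) = Pow(Add(-352, 673), -1) = Pow(321, -1) = Rational(1, 321)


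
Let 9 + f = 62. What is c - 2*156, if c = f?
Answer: -259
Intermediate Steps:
f = 53 (f = -9 + 62 = 53)
c = 53
c - 2*156 = 53 - 2*156 = 53 - 312 = -259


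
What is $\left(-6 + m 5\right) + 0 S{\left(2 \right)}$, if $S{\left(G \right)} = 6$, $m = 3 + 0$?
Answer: $9$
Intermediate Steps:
$m = 3$
$\left(-6 + m 5\right) + 0 S{\left(2 \right)} = \left(-6 + 3 \cdot 5\right) + 0 \cdot 6 = \left(-6 + 15\right) + 0 = 9 + 0 = 9$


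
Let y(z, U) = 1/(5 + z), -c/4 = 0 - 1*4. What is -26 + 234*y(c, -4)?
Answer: -104/7 ≈ -14.857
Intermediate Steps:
c = 16 (c = -4*(0 - 1*4) = -4*(0 - 4) = -4*(-4) = 16)
-26 + 234*y(c, -4) = -26 + 234/(5 + 16) = -26 + 234/21 = -26 + 234*(1/21) = -26 + 78/7 = -104/7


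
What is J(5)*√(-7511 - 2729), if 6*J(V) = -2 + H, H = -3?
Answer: -80*I*√10/3 ≈ -84.327*I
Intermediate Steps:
J(V) = -⅚ (J(V) = (-2 - 3)/6 = (⅙)*(-5) = -⅚)
J(5)*√(-7511 - 2729) = -5*√(-7511 - 2729)/6 = -80*I*√10/3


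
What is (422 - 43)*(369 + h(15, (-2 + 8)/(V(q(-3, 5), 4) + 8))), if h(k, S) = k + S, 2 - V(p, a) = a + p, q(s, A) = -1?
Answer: 1021026/7 ≈ 1.4586e+5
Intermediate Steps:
V(p, a) = 2 - a - p (V(p, a) = 2 - (a + p) = 2 + (-a - p) = 2 - a - p)
h(k, S) = S + k
(422 - 43)*(369 + h(15, (-2 + 8)/(V(q(-3, 5), 4) + 8))) = (422 - 43)*(369 + ((-2 + 8)/((2 - 1*4 - 1*(-1)) + 8) + 15)) = 379*(369 + (6/((2 - 4 + 1) + 8) + 15)) = 379*(369 + (6/(-1 + 8) + 15)) = 379*(369 + (6/7 + 15)) = 379*(369 + 111/7) = 379*(2694/7) = 1021026/7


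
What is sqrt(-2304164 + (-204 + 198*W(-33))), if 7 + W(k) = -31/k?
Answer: 4*I*sqrt(144098) ≈ 1518.4*I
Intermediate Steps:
W(k) = -7 - 31/k
sqrt(-2304164 + (-204 + 198*W(-33))) = sqrt(-2304164 + (-204 + 198*(-7 - 31/(-33)))) = sqrt(-2304164 + (-204 + 198*(-7 - 31*(-1/33)))) = sqrt(-2304164 + (-204 + 198*(-7 + 31/33))) = sqrt(-2304164 + (-204 + 198*(-200/33))) = sqrt(-2304164 + (-204 - 1200)) = sqrt(-2304164 - 1404) = sqrt(-2305568) = 4*I*sqrt(144098)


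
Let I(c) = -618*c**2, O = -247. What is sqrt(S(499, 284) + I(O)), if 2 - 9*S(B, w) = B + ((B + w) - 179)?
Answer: I*sqrt(339333159)/3 ≈ 6140.3*I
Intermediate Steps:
S(B, w) = 181/9 - 2*B/9 - w/9 (S(B, w) = 2/9 - (B + ((B + w) - 179))/9 = 2/9 - (B + (-179 + B + w))/9 = 2/9 - (-179 + w + 2*B)/9 = 2/9 + (179/9 - 2*B/9 - w/9) = 181/9 - 2*B/9 - w/9)
sqrt(S(499, 284) + I(O)) = sqrt((181/9 - 2/9*499 - 1/9*284) - 618*(-247)**2) = sqrt((181/9 - 998/9 - 284/9) - 618*61009) = sqrt(-367/3 - 37703562) = sqrt(-113111053/3) = I*sqrt(339333159)/3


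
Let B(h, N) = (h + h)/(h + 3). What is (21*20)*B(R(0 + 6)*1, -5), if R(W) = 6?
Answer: 560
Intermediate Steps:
B(h, N) = 2*h/(3 + h) (B(h, N) = (2*h)/(3 + h) = 2*h/(3 + h))
(21*20)*B(R(0 + 6)*1, -5) = (21*20)*(2*(6*1)/(3 + 6*1)) = 420*(2*6/(3 + 6)) = 420*(2*6/9) = 420*(2*6*(1/9)) = 420*(4/3) = 560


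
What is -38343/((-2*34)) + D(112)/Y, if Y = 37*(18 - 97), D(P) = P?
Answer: 112068973/198764 ≈ 563.83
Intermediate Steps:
Y = -2923 (Y = 37*(-79) = -2923)
-38343/((-2*34)) + D(112)/Y = -38343/((-2*34)) + 112/(-2923) = -38343/(-68) + 112*(-1/2923) = -38343*(-1/68) - 112/2923 = 38343/68 - 112/2923 = 112068973/198764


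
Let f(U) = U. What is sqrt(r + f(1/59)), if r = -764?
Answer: 5*I*sqrt(106377)/59 ≈ 27.64*I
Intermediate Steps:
sqrt(r + f(1/59)) = sqrt(-764 + 1/59) = sqrt(-45075/59) = 5*I*sqrt(106377)/59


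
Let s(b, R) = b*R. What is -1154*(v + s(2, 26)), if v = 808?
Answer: -992440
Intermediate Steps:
s(b, R) = R*b
-1154*(v + s(2, 26)) = -1154*(808 + 26*2) = -1154*(808 + 52) = -1154*860 = -992440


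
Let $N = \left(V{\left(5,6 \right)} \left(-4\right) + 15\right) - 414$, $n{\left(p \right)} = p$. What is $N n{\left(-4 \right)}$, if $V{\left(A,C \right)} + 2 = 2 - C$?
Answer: $1500$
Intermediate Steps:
$V{\left(A,C \right)} = - C$ ($V{\left(A,C \right)} = -2 - \left(-2 + C\right) = - C$)
$N = -375$ ($N = \left(\left(-1\right) 6 \left(-4\right) + 15\right) - 414 = \left(\left(-6\right) \left(-4\right) + 15\right) - 414 = \left(24 + 15\right) - 414 = 39 - 414 = -375$)
$N n{\left(-4 \right)} = \left(-375\right) \left(-4\right) = 1500$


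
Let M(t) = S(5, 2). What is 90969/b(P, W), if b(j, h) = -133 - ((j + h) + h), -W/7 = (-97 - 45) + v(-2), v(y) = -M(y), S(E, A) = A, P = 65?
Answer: -30323/738 ≈ -41.088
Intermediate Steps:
M(t) = 2
v(y) = -2 (v(y) = -1*2 = -2)
W = 1008 (W = -7*((-97 - 45) - 2) = -7*(-142 - 2) = -7*(-144) = 1008)
b(j, h) = -133 - j - 2*h (b(j, h) = -133 - ((h + j) + h) = -133 - (j + 2*h) = -133 + (-j - 2*h) = -133 - j - 2*h)
90969/b(P, W) = 90969/(-133 - 1*65 - 2*1008) = 90969/(-133 - 65 - 2016) = 90969/(-2214) = 90969*(-1/2214) = -30323/738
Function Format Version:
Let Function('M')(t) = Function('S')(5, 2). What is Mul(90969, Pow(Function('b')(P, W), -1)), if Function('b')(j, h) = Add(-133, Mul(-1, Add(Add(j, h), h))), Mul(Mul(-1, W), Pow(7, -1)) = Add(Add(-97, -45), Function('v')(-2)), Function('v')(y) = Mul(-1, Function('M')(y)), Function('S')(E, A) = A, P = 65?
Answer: Rational(-30323, 738) ≈ -41.088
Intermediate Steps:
Function('M')(t) = 2
Function('v')(y) = -2 (Function('v')(y) = Mul(-1, 2) = -2)
W = 1008 (W = Mul(-7, Add(Add(-97, -45), -2)) = Mul(-7, Add(-142, -2)) = Mul(-7, -144) = 1008)
Function('b')(j, h) = Add(-133, Mul(-1, j), Mul(-2, h)) (Function('b')(j, h) = Add(-133, Mul(-1, Add(Add(h, j), h))) = Add(-133, Mul(-1, Add(j, Mul(2, h)))) = Add(-133, Add(Mul(-1, j), Mul(-2, h))) = Add(-133, Mul(-1, j), Mul(-2, h)))
Mul(90969, Pow(Function('b')(P, W), -1)) = Mul(90969, Pow(Add(-133, Mul(-1, 65), Mul(-2, 1008)), -1)) = Mul(90969, Pow(Add(-133, -65, -2016), -1)) = Mul(90969, Pow(-2214, -1)) = Mul(90969, Rational(-1, 2214)) = Rational(-30323, 738)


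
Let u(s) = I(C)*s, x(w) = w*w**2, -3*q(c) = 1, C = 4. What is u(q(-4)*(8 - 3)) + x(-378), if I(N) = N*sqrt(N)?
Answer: -162030496/3 ≈ -5.4010e+7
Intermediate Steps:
q(c) = -1/3 (q(c) = -1/3*1 = -1/3)
x(w) = w**3
I(N) = N**(3/2)
u(s) = 8*s (u(s) = 4**(3/2)*s = 8*s)
u(q(-4)*(8 - 3)) + x(-378) = 8*(-(8 - 3)/3) + (-378)**3 = 8*(-1/3*5) - 54010152 = 8*(-5/3) - 54010152 = -40/3 - 54010152 = -162030496/3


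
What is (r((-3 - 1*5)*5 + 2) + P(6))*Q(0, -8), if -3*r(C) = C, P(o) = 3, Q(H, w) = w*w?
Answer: 3008/3 ≈ 1002.7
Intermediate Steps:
Q(H, w) = w²
r(C) = -C/3
(r((-3 - 1*5)*5 + 2) + P(6))*Q(0, -8) = (-((-3 - 1*5)*5 + 2)/3 + 3)*(-8)² = (-((-3 - 5)*5 + 2)/3 + 3)*64 = (-(-8*5 + 2)/3 + 3)*64 = (-(-40 + 2)/3 + 3)*64 = (-⅓*(-38) + 3)*64 = (38/3 + 3)*64 = (47/3)*64 = 3008/3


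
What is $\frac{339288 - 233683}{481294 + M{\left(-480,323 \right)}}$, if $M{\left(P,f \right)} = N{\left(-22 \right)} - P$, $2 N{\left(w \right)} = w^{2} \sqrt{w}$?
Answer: $\frac{25438871635}{116053737742} - \frac{12778205 i \sqrt{22}}{116053737742} \approx 0.2192 - 0.00051644 i$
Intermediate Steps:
$N{\left(w \right)} = \frac{w^{\frac{5}{2}}}{2}$ ($N{\left(w \right)} = \frac{w^{2} \sqrt{w}}{2} = \frac{w^{\frac{5}{2}}}{2}$)
$M{\left(P,f \right)} = - P + 242 i \sqrt{22}$ ($M{\left(P,f \right)} = \frac{\left(-22\right)^{\frac{5}{2}}}{2} - P = \frac{484 i \sqrt{22}}{2} - P = 242 i \sqrt{22} - P = - P + 242 i \sqrt{22}$)
$\frac{339288 - 233683}{481294 + M{\left(-480,323 \right)}} = \frac{339288 - 233683}{481294 + \left(\left(-1\right) \left(-480\right) + 242 i \sqrt{22}\right)} = \frac{105605}{481294 + \left(480 + 242 i \sqrt{22}\right)} = \frac{105605}{481774 + 242 i \sqrt{22}}$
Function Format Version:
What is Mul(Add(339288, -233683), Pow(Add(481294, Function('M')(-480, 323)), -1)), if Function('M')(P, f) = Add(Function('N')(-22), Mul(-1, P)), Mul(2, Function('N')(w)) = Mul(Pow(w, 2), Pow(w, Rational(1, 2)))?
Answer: Add(Rational(25438871635, 116053737742), Mul(Rational(-12778205, 116053737742), I, Pow(22, Rational(1, 2)))) ≈ Add(0.21920, Mul(-0.00051644, I))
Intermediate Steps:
Function('N')(w) = Mul(Rational(1, 2), Pow(w, Rational(5, 2))) (Function('N')(w) = Mul(Rational(1, 2), Mul(Pow(w, 2), Pow(w, Rational(1, 2)))) = Mul(Rational(1, 2), Pow(w, Rational(5, 2))))
Function('M')(P, f) = Add(Mul(-1, P), Mul(242, I, Pow(22, Rational(1, 2)))) (Function('M')(P, f) = Add(Mul(Rational(1, 2), Pow(-22, Rational(5, 2))), Mul(-1, P)) = Add(Mul(Rational(1, 2), Mul(484, I, Pow(22, Rational(1, 2)))), Mul(-1, P)) = Add(Mul(242, I, Pow(22, Rational(1, 2))), Mul(-1, P)) = Add(Mul(-1, P), Mul(242, I, Pow(22, Rational(1, 2)))))
Mul(Add(339288, -233683), Pow(Add(481294, Function('M')(-480, 323)), -1)) = Mul(Add(339288, -233683), Pow(Add(481294, Add(Mul(-1, -480), Mul(242, I, Pow(22, Rational(1, 2))))), -1)) = Mul(105605, Pow(Add(481294, Add(480, Mul(242, I, Pow(22, Rational(1, 2))))), -1)) = Mul(105605, Pow(Add(481774, Mul(242, I, Pow(22, Rational(1, 2)))), -1))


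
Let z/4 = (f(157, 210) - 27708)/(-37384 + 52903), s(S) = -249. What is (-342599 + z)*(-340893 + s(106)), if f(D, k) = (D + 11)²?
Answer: 604593664678338/5173 ≈ 1.1687e+11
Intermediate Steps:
f(D, k) = (11 + D)²
z = 688/5173 (z = 4*(((11 + 157)² - 27708)/(-37384 + 52903)) = 4*((168² - 27708)/15519) = 4*((28224 - 27708)*(1/15519)) = 4*(516*(1/15519)) = 4*(172/5173) = 688/5173 ≈ 0.13300)
(-342599 + z)*(-340893 + s(106)) = (-342599 + 688/5173)*(-340893 - 249) = -1772263939/5173*(-341142) = 604593664678338/5173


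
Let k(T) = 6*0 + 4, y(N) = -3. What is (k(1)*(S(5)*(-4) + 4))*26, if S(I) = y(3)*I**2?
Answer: 31616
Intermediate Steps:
S(I) = -3*I**2
k(T) = 4 (k(T) = 0 + 4 = 4)
(k(1)*(S(5)*(-4) + 4))*26 = (4*(-3*5**2*(-4) + 4))*26 = (4*(-3*25*(-4) + 4))*26 = (4*(-75*(-4) + 4))*26 = (4*(300 + 4))*26 = (4*304)*26 = 1216*26 = 31616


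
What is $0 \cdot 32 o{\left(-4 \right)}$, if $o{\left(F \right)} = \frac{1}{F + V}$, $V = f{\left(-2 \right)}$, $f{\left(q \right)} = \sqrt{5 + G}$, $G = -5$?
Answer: $0$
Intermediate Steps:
$f{\left(q \right)} = 0$ ($f{\left(q \right)} = \sqrt{5 - 5} = \sqrt{0} = 0$)
$V = 0$
$o{\left(F \right)} = \frac{1}{F}$ ($o{\left(F \right)} = \frac{1}{F + 0} = \frac{1}{F}$)
$0 \cdot 32 o{\left(-4 \right)} = \frac{0 \cdot 32}{-4} = 0 \left(- \frac{1}{4}\right) = 0$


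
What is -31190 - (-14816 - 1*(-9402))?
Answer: -25776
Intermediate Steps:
-31190 - (-14816 - 1*(-9402)) = -31190 - (-14816 + 9402) = -31190 - 1*(-5414) = -31190 + 5414 = -25776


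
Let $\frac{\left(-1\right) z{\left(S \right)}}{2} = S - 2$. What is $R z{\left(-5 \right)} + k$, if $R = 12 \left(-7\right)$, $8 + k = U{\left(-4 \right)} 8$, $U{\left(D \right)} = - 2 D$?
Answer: $-1120$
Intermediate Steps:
$z{\left(S \right)} = 4 - 2 S$ ($z{\left(S \right)} = - 2 \left(S - 2\right) = - 2 \left(-2 + S\right) = 4 - 2 S$)
$k = 56$ ($k = -8 + \left(-2\right) \left(-4\right) 8 = -8 + 8 \cdot 8 = -8 + 64 = 56$)
$R = -84$
$R z{\left(-5 \right)} + k = - 84 \left(4 - -10\right) + 56 = - 84 \left(4 + 10\right) + 56 = \left(-84\right) 14 + 56 = -1176 + 56 = -1120$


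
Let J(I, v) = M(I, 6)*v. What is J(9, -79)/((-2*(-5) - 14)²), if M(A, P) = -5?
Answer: 395/16 ≈ 24.688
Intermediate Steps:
J(I, v) = -5*v
J(9, -79)/((-2*(-5) - 14)²) = (-5*(-79))/((-2*(-5) - 14)²) = 395/((10 - 14)²) = 395/((-4)²) = 395/16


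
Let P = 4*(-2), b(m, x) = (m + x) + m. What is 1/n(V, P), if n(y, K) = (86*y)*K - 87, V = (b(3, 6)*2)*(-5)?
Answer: 1/82473 ≈ 1.2125e-5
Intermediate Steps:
b(m, x) = x + 2*m
P = -8
V = -120 (V = ((6 + 2*3)*2)*(-5) = ((6 + 6)*2)*(-5) = (12*2)*(-5) = 24*(-5) = -120)
n(y, K) = -87 + 86*K*y (n(y, K) = 86*K*y - 87 = -87 + 86*K*y)
1/n(V, P) = 1/(-87 + 86*(-8)*(-120)) = 1/(-87 + 82560) = 1/82473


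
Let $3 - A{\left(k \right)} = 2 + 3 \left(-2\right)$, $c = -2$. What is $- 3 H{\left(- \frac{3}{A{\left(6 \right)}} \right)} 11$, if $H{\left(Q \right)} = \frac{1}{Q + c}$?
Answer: $\frac{231}{17} \approx 13.588$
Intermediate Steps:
$A{\left(k \right)} = 7$ ($A{\left(k \right)} = 3 - \left(2 + 3 \left(-2\right)\right) = 3 - \left(2 - 6\right) = 3 - -4 = 3 + 4 = 7$)
$H{\left(Q \right)} = \frac{1}{-2 + Q}$ ($H{\left(Q \right)} = \frac{1}{Q - 2} = \frac{1}{-2 + Q}$)
$- 3 H{\left(- \frac{3}{A{\left(6 \right)}} \right)} 11 = - \frac{3}{-2 - \frac{3}{7}} \cdot 11 = - \frac{3}{- \frac{17}{7}} \cdot 11 = \left(-3\right) \left(- \frac{7}{17}\right) 11 = \frac{21}{17} \cdot 11 = \frac{231}{17}$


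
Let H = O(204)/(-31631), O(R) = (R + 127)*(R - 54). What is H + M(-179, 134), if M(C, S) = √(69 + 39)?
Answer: -49650/31631 + 6*√3 ≈ 8.8226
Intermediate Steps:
O(R) = (-54 + R)*(127 + R) (O(R) = (127 + R)*(-54 + R) = (-54 + R)*(127 + R))
M(C, S) = 6*√3 (M(C, S) = √108 = 6*√3)
H = -49650/31631 (H = (-6858 + 204² + 73*204)/(-31631) = (-6858 + 41616 + 14892)*(-1/31631) = 49650*(-1/31631) = -49650/31631 ≈ -1.5697)
H + M(-179, 134) = -49650/31631 + 6*√3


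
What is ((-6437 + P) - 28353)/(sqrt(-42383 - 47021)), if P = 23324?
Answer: 819*I*sqrt(22351)/3193 ≈ 38.347*I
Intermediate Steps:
((-6437 + P) - 28353)/(sqrt(-42383 - 47021)) = ((-6437 + 23324) - 28353)/(sqrt(-42383 - 47021)) = (16887 - 28353)/(sqrt(-89404)) = -11466*(-I*sqrt(22351)/44702) = -(-819)*I*sqrt(22351)/3193 = 819*I*sqrt(22351)/3193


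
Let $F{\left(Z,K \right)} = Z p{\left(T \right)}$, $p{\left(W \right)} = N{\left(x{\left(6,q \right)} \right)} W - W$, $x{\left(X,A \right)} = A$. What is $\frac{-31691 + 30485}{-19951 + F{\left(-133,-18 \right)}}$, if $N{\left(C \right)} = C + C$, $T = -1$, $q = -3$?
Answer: $\frac{603}{10441} \approx 0.057753$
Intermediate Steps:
$N{\left(C \right)} = 2 C$
$p{\left(W \right)} = - 7 W$ ($p{\left(W \right)} = 2 \left(-3\right) W - W = - 6 W - W = - 7 W$)
$F{\left(Z,K \right)} = 7 Z$ ($F{\left(Z,K \right)} = Z \left(\left(-7\right) \left(-1\right)\right) = Z 7 = 7 Z$)
$\frac{-31691 + 30485}{-19951 + F{\left(-133,-18 \right)}} = \frac{-31691 + 30485}{-19951 + 7 \left(-133\right)} = - \frac{1206}{-19951 - 931} = - \frac{1206}{-20882} = \left(-1206\right) \left(- \frac{1}{20882}\right) = \frac{603}{10441}$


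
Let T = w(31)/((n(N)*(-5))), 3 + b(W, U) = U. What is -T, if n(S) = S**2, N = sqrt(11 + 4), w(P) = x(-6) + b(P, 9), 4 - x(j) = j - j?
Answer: 2/15 ≈ 0.13333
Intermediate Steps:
b(W, U) = -3 + U
x(j) = 4 (x(j) = 4 - (j - j) = 4 - 1*0 = 4 + 0 = 4)
w(P) = 10 (w(P) = 4 + (-3 + 9) = 4 + 6 = 10)
N = sqrt(15) ≈ 3.8730
T = -2/15 (T = 10/(((sqrt(15))**2*(-5))) = 10/((15*(-5))) = 10/(-75) = 10*(-1/75) = -2/15 ≈ -0.13333)
-T = -1*(-2/15) = 2/15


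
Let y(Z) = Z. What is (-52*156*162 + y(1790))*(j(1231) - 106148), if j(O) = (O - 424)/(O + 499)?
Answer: 120497216284241/865 ≈ 1.3930e+11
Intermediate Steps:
j(O) = (-424 + O)/(499 + O)
(-52*156*162 + y(1790))*(j(1231) - 106148) = (-52*156*162 + 1790)*((-424 + 1231)/(499 + 1231) - 106148) = (-8112*162 + 1790)*(807/1730 - 106148) = (-1314144 + 1790)*((1/1730)*807 - 106148) = -1312354*(807/1730 - 106148) = -1312354*(-183635233/1730) = 120497216284241/865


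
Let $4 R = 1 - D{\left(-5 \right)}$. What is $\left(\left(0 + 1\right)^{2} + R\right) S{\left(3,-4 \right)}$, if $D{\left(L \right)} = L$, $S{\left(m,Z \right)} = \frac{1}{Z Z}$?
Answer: $\frac{5}{32} \approx 0.15625$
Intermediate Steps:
$S{\left(m,Z \right)} = \frac{1}{Z^{2}}$
$R = \frac{3}{2}$ ($R = \frac{1 - -5}{4} = \frac{1 + 5}{4} = \frac{1}{4} \cdot 6 = \frac{3}{2} \approx 1.5$)
$\left(\left(0 + 1\right)^{2} + R\right) S{\left(3,-4 \right)} = \frac{\left(0 + 1\right)^{2} + \frac{3}{2}}{16} = \left(1^{2} + \frac{3}{2}\right) \frac{1}{16} = \left(1 + \frac{3}{2}\right) \frac{1}{16} = \frac{5}{2} \cdot \frac{1}{16} = \frac{5}{32}$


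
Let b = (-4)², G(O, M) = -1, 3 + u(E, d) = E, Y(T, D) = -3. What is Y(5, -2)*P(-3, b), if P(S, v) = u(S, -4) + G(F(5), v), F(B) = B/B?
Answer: 21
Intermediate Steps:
u(E, d) = -3 + E
F(B) = 1
b = 16
P(S, v) = -4 + S (P(S, v) = (-3 + S) - 1 = -4 + S)
Y(5, -2)*P(-3, b) = -3*(-4 - 3) = -3*(-7) = 21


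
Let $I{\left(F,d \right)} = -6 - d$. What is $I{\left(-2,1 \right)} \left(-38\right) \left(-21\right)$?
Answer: $-5586$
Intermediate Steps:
$I{\left(-2,1 \right)} \left(-38\right) \left(-21\right) = \left(-6 - 1\right) \left(-38\right) \left(-21\right) = \left(-7\right) \left(-38\right) \left(-21\right) = 266 \left(-21\right) = -5586$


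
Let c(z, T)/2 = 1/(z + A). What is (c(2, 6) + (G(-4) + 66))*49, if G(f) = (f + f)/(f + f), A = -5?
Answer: 9751/3 ≈ 3250.3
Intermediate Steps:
G(f) = 1 (G(f) = (2*f)/((2*f)) = (2*f)*(1/(2*f)) = 1)
c(z, T) = 2/(-5 + z) (c(z, T) = 2/(z - 5) = 2/(-5 + z))
(c(2, 6) + (G(-4) + 66))*49 = (2/(-5 + 2) + (1 + 66))*49 = (2/(-3) + 67)*49 = (2*(-⅓) + 67)*49 = (-⅔ + 67)*49 = (199/3)*49 = 9751/3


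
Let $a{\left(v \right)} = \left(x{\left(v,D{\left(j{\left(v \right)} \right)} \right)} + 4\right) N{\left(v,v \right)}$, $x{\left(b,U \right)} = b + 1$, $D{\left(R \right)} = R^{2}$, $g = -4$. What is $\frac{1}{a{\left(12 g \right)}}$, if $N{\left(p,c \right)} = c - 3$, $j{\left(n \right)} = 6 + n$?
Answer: $\frac{1}{2193} \approx 0.000456$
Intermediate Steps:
$N{\left(p,c \right)} = -3 + c$
$x{\left(b,U \right)} = 1 + b$
$a{\left(v \right)} = \left(-3 + v\right) \left(5 + v\right)$ ($a{\left(v \right)} = \left(\left(1 + v\right) + 4\right) \left(-3 + v\right) = \left(5 + v\right) \left(-3 + v\right) = \left(-3 + v\right) \left(5 + v\right)$)
$\frac{1}{a{\left(12 g \right)}} = \frac{1}{\left(-3 + 12 \left(-4\right)\right) \left(5 + 12 \left(-4\right)\right)} = \frac{1}{\left(-3 - 48\right) \left(5 - 48\right)} = \frac{1}{\left(-51\right) \left(-43\right)} = \frac{1}{2193}$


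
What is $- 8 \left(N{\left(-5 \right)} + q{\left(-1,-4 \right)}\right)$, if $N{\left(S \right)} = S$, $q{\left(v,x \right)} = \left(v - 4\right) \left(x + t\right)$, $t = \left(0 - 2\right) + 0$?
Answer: $-200$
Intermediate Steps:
$t = -2$ ($t = -2 + 0 = -2$)
$q{\left(v,x \right)} = \left(-4 + v\right) \left(-2 + x\right)$ ($q{\left(v,x \right)} = \left(v - 4\right) \left(x - 2\right) = \left(-4 + v\right) \left(-2 + x\right)$)
$- 8 \left(N{\left(-5 \right)} + q{\left(-1,-4 \right)}\right) = - 8 \left(-5 - -30\right) = - 8 \left(-5 + \left(8 + 16 + 2 + 4\right)\right) = - 8 \left(-5 + 30\right) = \left(-8\right) 25 = -200$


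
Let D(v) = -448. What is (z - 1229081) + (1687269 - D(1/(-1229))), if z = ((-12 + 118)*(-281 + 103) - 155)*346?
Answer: -6123322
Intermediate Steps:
z = -6581958 (z = (106*(-178) - 155)*346 = (-18868 - 155)*346 = -19023*346 = -6581958)
(z - 1229081) + (1687269 - D(1/(-1229))) = (-6581958 - 1229081) + (1687269 - 1*(-448)) = -7811039 + (1687269 + 448) = -7811039 + 1687717 = -6123322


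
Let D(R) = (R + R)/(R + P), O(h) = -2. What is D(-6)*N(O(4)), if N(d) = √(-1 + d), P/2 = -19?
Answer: 3*I*√3/11 ≈ 0.47238*I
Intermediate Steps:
P = -38 (P = 2*(-19) = -38)
D(R) = 2*R/(-38 + R) (D(R) = (R + R)/(R - 38) = (2*R)/(-38 + R) = 2*R/(-38 + R))
D(-6)*N(O(4)) = (2*(-6)/(-38 - 6))*√(-1 - 2) = (2*(-6)/(-44))*√(-3) = (2*(-6)*(-1/44))*(I*√3) = 3*(I*√3)/11 = 3*I*√3/11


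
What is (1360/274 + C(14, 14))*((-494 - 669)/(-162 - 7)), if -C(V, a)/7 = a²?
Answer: -217811292/23153 ≈ -9407.5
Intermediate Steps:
C(V, a) = -7*a²
(1360/274 + C(14, 14))*((-494 - 669)/(-162 - 7)) = (1360/274 - 7*14²)*((-494 - 669)/(-162 - 7)) = (1360*(1/274) - 7*196)*(-1163/(-169)) = (680/137 - 1372)*(-1163*(-1/169)) = -187284/137*1163/169 = -217811292/23153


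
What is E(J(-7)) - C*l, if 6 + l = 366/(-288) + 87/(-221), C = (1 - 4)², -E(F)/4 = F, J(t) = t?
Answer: 342923/3536 ≈ 96.980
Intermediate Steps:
E(F) = -4*F
C = 9 (C = (-3)² = 9)
l = -81305/10608 (l = -6 + (366/(-288) + 87/(-221)) = -6 + (366*(-1/288) + 87*(-1/221)) = -6 + (-61/48 - 87/221) = -6 - 17657/10608 = -81305/10608 ≈ -7.6645)
E(J(-7)) - C*l = -4*(-7) - 9*(-81305)/10608 = 28 - 1*(-243915/3536) = 28 + 243915/3536 = 342923/3536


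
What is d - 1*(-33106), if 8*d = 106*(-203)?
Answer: 121665/4 ≈ 30416.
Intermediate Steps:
d = -10759/4 (d = (106*(-203))/8 = (⅛)*(-21518) = -10759/4 ≈ -2689.8)
d - 1*(-33106) = -10759/4 - 1*(-33106) = -10759/4 + 33106 = 121665/4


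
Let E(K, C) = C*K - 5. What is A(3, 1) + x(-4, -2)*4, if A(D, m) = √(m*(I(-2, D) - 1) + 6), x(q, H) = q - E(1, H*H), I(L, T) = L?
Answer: -12 + √3 ≈ -10.268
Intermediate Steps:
E(K, C) = -5 + C*K
x(q, H) = 5 + q - H² (x(q, H) = q - (-5 + (H*H)*1) = q - (-5 + H²*1) = q - (-5 + H²) = q + (5 - H²) = 5 + q - H²)
A(D, m) = √(6 - 3*m) (A(D, m) = √(m*(-2 - 1) + 6) = √(m*(-3) + 6) = √(-3*m + 6) = √(6 - 3*m))
A(3, 1) + x(-4, -2)*4 = √(6 - 3*1) + (5 - 4 - 1*(-2)²)*4 = √(6 - 3) + (5 - 4 - 1*4)*4 = √3 + (5 - 4 - 4)*4 = √3 - 3*4 = √3 - 12 = -12 + √3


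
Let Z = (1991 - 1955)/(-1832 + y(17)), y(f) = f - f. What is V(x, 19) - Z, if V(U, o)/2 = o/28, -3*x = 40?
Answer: 2207/1603 ≈ 1.3768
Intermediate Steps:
x = -40/3 (x = -⅓*40 = -40/3 ≈ -13.333)
V(U, o) = o/14 (V(U, o) = 2*(o/28) = o/14)
y(f) = 0
Z = -9/458 (Z = (1991 - 1955)/(-1832 + 0) = 36/(-1832) = 36*(-1/1832) = -9/458 ≈ -0.019651)
V(x, 19) - Z = (1/14)*19 - 1*(-9/458) = 19/14 + 9/458 = 2207/1603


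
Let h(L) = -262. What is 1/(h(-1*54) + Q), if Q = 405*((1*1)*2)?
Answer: 1/548 ≈ 0.0018248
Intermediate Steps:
Q = 810 (Q = 405*(1*2) = 405*2 = 810)
1/(h(-1*54) + Q) = 1/(-262 + 810) = 1/548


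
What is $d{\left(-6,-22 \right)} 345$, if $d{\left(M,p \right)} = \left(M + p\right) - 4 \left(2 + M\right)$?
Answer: $-4140$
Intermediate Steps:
$d{\left(M,p \right)} = -8 + p - 3 M$ ($d{\left(M,p \right)} = \left(M + p\right) - \left(8 + 4 M\right) = -8 + p - 3 M$)
$d{\left(-6,-22 \right)} 345 = \left(-8 - 22 - -18\right) 345 = \left(-8 - 22 + 18\right) 345 = \left(-12\right) 345 = -4140$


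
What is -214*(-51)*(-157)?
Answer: -1713498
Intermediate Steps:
-214*(-51)*(-157) = 10914*(-157) = -1713498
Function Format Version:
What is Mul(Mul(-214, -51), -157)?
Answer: -1713498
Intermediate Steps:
Mul(Mul(-214, -51), -157) = Mul(10914, -157) = -1713498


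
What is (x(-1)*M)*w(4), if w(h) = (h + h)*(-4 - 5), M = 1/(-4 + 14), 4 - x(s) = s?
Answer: -36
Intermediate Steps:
x(s) = 4 - s
M = 1/10 ≈ 0.10000
w(h) = -18*h (w(h) = (2*h)*(-9) = -18*h)
(x(-1)*M)*w(4) = ((4 - 1*(-1))*(1/10))*(-18*4) = ((4 + 1)*(1/10))*(-72) = (5*(1/10))*(-72) = (1/2)*(-72) = -36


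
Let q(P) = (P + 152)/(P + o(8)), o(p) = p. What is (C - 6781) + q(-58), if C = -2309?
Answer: -227297/25 ≈ -9091.9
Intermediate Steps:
q(P) = (152 + P)/(8 + P) (q(P) = (P + 152)/(P + 8) = (152 + P)/(8 + P))
(C - 6781) + q(-58) = (-2309 - 6781) + (152 - 58)/(8 - 58) = -9090 + 94/(-50) = -9090 - 1/50*94 = -9090 - 47/25 = -227297/25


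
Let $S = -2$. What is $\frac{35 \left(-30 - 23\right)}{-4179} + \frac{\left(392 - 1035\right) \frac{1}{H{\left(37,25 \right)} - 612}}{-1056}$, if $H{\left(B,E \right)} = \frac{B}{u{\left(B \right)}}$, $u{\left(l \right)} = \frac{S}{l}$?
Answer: $\frac{120809563}{272451696} \approx 0.44342$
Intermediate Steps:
$u{\left(l \right)} = - \frac{2}{l}$
$H{\left(B,E \right)} = - \frac{B^{2}}{2}$ ($H{\left(B,E \right)} = \frac{B}{\left(-2\right) \frac{1}{B}} = B \left(- \frac{B}{2}\right) = - \frac{B^{2}}{2}$)
$\frac{35 \left(-30 - 23\right)}{-4179} + \frac{\left(392 - 1035\right) \frac{1}{H{\left(37,25 \right)} - 612}}{-1056} = \frac{35 \left(-30 - 23\right)}{-4179} + \frac{\left(392 - 1035\right) \frac{1}{- \frac{37^{2}}{2} - 612}}{-1056} = 35 \left(-53\right) \left(- \frac{1}{4179}\right) + - \frac{643}{\left(- \frac{1}{2}\right) 1369 - 612} \left(- \frac{1}{1056}\right) = \left(-1855\right) \left(- \frac{1}{4179}\right) + - \frac{643}{- \frac{1369}{2} - 612} \left(- \frac{1}{1056}\right) = \frac{265}{597} + - \frac{643}{- \frac{2593}{2}} \left(- \frac{1}{1056}\right) = \frac{265}{597} + \left(-643\right) \left(- \frac{2}{2593}\right) \left(- \frac{1}{1056}\right) = \frac{265}{597} + \frac{1286}{2593} \left(- \frac{1}{1056}\right) = \frac{265}{597} - \frac{643}{1369104} = \frac{120809563}{272451696}$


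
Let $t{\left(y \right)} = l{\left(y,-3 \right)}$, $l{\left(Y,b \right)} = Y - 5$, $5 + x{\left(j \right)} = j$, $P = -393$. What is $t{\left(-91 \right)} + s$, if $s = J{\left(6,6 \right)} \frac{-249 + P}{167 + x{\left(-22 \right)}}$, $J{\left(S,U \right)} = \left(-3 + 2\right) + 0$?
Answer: $- \frac{6399}{70} \approx -91.414$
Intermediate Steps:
$x{\left(j \right)} = -5 + j$
$l{\left(Y,b \right)} = -5 + Y$
$t{\left(y \right)} = -5 + y$
$J{\left(S,U \right)} = -1$ ($J{\left(S,U \right)} = -1 + 0 = -1$)
$s = \frac{321}{70}$ ($s = - \frac{-249 - 393}{167 - 27} = - \frac{-642}{167 - 27} = - \frac{-642}{140} = \left(-1\right) \left(- \frac{321}{70}\right) = \frac{321}{70} \approx 4.5857$)
$t{\left(-91 \right)} + s = \left(-5 - 91\right) + \frac{321}{70} = -96 + \frac{321}{70} = - \frac{6399}{70}$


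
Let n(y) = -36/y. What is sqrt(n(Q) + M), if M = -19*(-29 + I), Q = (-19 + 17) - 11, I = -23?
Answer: 4*sqrt(10465)/13 ≈ 31.477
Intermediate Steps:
Q = -13 (Q = -2 - 11 = -13)
M = 988 (M = -19*(-29 - 23) = -19*(-52) = 988)
sqrt(n(Q) + M) = sqrt(-36/(-13) + 988) = sqrt(-36*(-1/13) + 988) = sqrt(36/13 + 988) = sqrt(12880/13) = 4*sqrt(10465)/13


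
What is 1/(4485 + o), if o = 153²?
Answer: 1/27894 ≈ 3.5850e-5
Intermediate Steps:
o = 23409
1/(4485 + o) = 1/(4485 + 23409) = 1/27894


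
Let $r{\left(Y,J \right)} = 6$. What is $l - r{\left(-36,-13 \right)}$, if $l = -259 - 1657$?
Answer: $-1922$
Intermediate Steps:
$l = -1916$
$l - r{\left(-36,-13 \right)} = -1916 - 6 = -1922$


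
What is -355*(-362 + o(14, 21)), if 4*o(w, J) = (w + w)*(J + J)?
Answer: 24140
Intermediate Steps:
o(w, J) = J*w (o(w, J) = ((w + w)*(J + J))/4 = ((2*w)*(2*J))/4 = (4*J*w)/4 = J*w)
-355*(-362 + o(14, 21)) = -355*(-362 + 21*14) = -355*(-362 + 294) = -355*(-68) = 24140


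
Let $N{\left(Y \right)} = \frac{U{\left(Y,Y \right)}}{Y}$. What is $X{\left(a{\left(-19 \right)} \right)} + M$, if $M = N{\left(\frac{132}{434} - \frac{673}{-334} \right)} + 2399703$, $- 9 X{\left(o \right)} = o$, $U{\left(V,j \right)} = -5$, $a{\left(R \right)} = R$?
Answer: $\frac{726037328180}{302553} \approx 2.3997 \cdot 10^{6}$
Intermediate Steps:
$N{\left(Y \right)} = - \frac{5}{Y}$
$X{\left(o \right)} = - \frac{o}{9}$
$M = \frac{80670743273}{33617}$ ($M = - \frac{5}{\frac{132}{434} - \frac{673}{-334}} + 2399703 = - \frac{5}{132 \cdot \frac{1}{434} - - \frac{673}{334}} + 2399703 = - \frac{5}{\frac{66}{217} + \frac{673}{334}} + 2399703 = - \frac{5}{\frac{168085}{72478}} + 2399703 = \left(-5\right) \frac{72478}{168085} + 2399703 = - \frac{72478}{33617} + 2399703 = \frac{80670743273}{33617} \approx 2.3997 \cdot 10^{6}$)
$X{\left(a{\left(-19 \right)} \right)} + M = \left(- \frac{1}{9}\right) \left(-19\right) + \frac{80670743273}{33617} = \frac{19}{9} + \frac{80670743273}{33617} = \frac{726037328180}{302553}$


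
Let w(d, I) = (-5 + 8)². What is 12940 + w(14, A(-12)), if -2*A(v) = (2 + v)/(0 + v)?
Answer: 12949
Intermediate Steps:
A(v) = -(2 + v)/(2*v) (A(v) = -(2 + v)/(2*(0 + v)) = -(2 + v)/(2*v))
w(d, I) = 9 (w(d, I) = 3² = 9)
12940 + w(14, A(-12)) = 12940 + 9 = 12949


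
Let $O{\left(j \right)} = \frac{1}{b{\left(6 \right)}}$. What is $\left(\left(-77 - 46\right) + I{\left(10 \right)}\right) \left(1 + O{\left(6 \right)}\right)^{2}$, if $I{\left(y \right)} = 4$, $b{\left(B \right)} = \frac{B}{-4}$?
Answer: $- \frac{119}{9} \approx -13.222$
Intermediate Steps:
$b{\left(B \right)} = - \frac{B}{4}$ ($b{\left(B \right)} = B \left(- \frac{1}{4}\right) = - \frac{B}{4}$)
$O{\left(j \right)} = - \frac{2}{3}$ ($O{\left(j \right)} = \frac{1}{\left(- \frac{1}{4}\right) 6} = \frac{1}{- \frac{3}{2}} = - \frac{2}{3}$)
$\left(\left(-77 - 46\right) + I{\left(10 \right)}\right) \left(1 + O{\left(6 \right)}\right)^{2} = \left(\left(-77 - 46\right) + 4\right) \left(1 - \frac{2}{3}\right)^{2} = \frac{-123 + 4}{9} = \left(-119\right) \frac{1}{9} = - \frac{119}{9}$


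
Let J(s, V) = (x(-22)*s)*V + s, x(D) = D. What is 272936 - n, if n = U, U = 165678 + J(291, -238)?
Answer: -1416709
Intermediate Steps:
J(s, V) = s - 22*V*s (J(s, V) = (-22*s)*V + s = -22*V*s + s = s - 22*V*s)
U = 1689645 (U = 165678 + 291*(1 - 22*(-238)) = 165678 + 291*(1 + 5236) = 165678 + 291*5237 = 165678 + 1523967 = 1689645)
n = 1689645
272936 - n = 272936 - 1*1689645 = 272936 - 1689645 = -1416709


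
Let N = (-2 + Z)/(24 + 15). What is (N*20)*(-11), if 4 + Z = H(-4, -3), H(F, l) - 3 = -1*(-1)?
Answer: 440/39 ≈ 11.282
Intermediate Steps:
H(F, l) = 4 (H(F, l) = 3 - 1*(-1) = 3 + 1 = 4)
Z = 0 (Z = -4 + 4 = 0)
N = -2/39 (N = (-2 + 0)/(24 + 15) = -2/39 ≈ -0.051282)
(N*20)*(-11) = -2/39*20*(-11) = -40/39*(-11) = 440/39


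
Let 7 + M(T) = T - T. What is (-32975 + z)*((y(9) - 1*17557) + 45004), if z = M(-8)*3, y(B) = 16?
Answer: -906169148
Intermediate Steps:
M(T) = -7 (M(T) = -7 + (T - T) = -7 + 0 = -7)
z = -21 (z = -7*3 = -21)
(-32975 + z)*((y(9) - 1*17557) + 45004) = (-32975 - 21)*((16 - 1*17557) + 45004) = -32996*((16 - 17557) + 45004) = -32996*(-17541 + 45004) = -32996*27463 = -906169148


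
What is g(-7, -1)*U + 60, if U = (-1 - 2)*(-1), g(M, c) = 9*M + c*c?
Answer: -126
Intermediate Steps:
g(M, c) = c**2 + 9*M (g(M, c) = 9*M + c**2 = c**2 + 9*M)
U = 3 (U = -3*(-1) = 3)
g(-7, -1)*U + 60 = ((-1)**2 + 9*(-7))*3 + 60 = (1 - 63)*3 + 60 = -62*3 + 60 = -186 + 60 = -126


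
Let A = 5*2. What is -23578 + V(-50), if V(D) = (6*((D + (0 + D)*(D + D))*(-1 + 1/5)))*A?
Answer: -261178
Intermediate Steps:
A = 10
V(D) = -96*D**2 - 48*D (V(D) = (6*((D + (0 + D)*(D + D))*(-1 + 1/5)))*10 = (6*((D + D*(2*D))*(-1 + 1*(1/5))))*10 = (6*((D + 2*D**2)*(-1 + 1/5)))*10 = (6*((D + 2*D**2)*(-4/5)))*10 = (6*(-8*D**2/5 - 4*D/5))*10 = (-48*D**2/5 - 24*D/5)*10 = -96*D**2 - 48*D)
-23578 + V(-50) = -23578 - 48*(-50)*(1 + 2*(-50)) = -23578 - 48*(-50)*(1 - 100) = -23578 - 48*(-50)*(-99) = -23578 - 237600 = -261178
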